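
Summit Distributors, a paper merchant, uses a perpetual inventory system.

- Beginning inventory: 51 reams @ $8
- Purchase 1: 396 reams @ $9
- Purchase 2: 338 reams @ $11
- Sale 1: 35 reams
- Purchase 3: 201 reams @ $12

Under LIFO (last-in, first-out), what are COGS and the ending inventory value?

COGS = $385; ending inventory = $9,717

Sale 1 (35) [LIFO — newest first]: 35 @ $11 = $385
Ending inventory: 51 @ $8 + 396 @ $9 + 303 @ $11 + 201 @ $12 = $9,717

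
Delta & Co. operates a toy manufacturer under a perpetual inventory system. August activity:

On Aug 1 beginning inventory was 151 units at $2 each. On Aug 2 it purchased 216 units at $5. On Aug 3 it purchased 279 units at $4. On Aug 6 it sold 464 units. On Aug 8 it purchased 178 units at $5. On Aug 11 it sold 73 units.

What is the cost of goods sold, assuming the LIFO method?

COGS = $2,406

Aug 6, 464 sold [LIFO — newest first]: 279 @ $4 + 185 @ $5 = $2,041
Aug 11, 73 sold [LIFO — newest first]: 73 @ $5 = $365
Total COGS = $2,041 + $365 = $2,406
Ending inventory: 151 @ $2 + 31 @ $5 + 105 @ $5 = $982
Check: goods available $3,388 = COGS $2,406 + ending $982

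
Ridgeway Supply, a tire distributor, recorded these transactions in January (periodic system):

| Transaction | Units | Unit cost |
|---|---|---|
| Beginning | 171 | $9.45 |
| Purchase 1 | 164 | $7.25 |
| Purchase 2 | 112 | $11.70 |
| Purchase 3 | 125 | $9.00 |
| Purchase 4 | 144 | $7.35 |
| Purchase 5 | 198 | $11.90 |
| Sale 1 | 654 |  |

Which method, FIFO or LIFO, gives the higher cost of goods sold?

LIFO

FIFO COGS: 171 @ $9.45 + 164 @ $7.25 + 112 @ $11.70 + 125 @ $9.00 + 82 @ $7.35 = $5,843.05
LIFO COGS: 198 @ $11.90 + 144 @ $7.35 + 125 @ $9.00 + 112 @ $11.70 + 75 @ $7.25 = $6,393.75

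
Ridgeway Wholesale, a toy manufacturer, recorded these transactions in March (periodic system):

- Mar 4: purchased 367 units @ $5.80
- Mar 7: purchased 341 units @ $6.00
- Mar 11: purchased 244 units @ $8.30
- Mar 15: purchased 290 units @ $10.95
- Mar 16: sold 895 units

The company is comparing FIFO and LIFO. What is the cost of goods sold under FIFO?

COGS = $5,726.70

FIFO COGS: 367 @ $5.80 + 341 @ $6.00 + 187 @ $8.30 = $5,726.70
LIFO COGS: 290 @ $10.95 + 244 @ $8.30 + 341 @ $6.00 + 20 @ $5.80 = $7,362.70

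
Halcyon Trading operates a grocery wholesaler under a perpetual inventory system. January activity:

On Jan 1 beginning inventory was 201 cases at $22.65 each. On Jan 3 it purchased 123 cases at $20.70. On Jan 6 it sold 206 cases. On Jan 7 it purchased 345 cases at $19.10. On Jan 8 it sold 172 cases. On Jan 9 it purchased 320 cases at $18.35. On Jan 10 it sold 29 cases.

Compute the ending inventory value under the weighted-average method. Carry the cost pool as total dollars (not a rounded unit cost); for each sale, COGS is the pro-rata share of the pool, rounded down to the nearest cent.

Ending inventory = $11,086.10

After Jan 1: 201 on hand, pool $4,552.65 (≈ $22.6500 each)
After Jan 3: 324 on hand, pool $7,098.75 (≈ $21.9097 each)
Jan 6, sell 206: 206/324 × $7,098.75 → $4,513.40
After Jan 7: 463 on hand, pool $9,174.85 (≈ $19.8161 each)
Jan 8, sell 172: 172/463 × $9,174.85 → $3,408.36
After Jan 9: 611 on hand, pool $11,638.49 (≈ $19.0483 each)
Jan 10, sell 29: 29/611 × $11,638.49 → $552.39
Total COGS = $4,513.40 + $3,408.36 + $552.39 = $8,474.15
Ending inventory (cost pool remaining) = $11,086.10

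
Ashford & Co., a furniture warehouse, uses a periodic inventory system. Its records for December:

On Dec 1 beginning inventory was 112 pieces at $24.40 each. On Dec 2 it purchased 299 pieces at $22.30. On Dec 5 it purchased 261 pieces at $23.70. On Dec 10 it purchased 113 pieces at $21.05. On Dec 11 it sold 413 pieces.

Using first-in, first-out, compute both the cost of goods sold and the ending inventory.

Dec 11, 413 sold [FIFO — oldest first]: 112 @ $24.40 + 299 @ $22.30 + 2 @ $23.70 = $9,447.90
Ending inventory: 259 @ $23.70 + 113 @ $21.05 = $8,516.95
Check: goods available $17,964.85 = COGS $9,447.90 + ending $8,516.95

COGS = $9,447.90; ending inventory = $8,516.95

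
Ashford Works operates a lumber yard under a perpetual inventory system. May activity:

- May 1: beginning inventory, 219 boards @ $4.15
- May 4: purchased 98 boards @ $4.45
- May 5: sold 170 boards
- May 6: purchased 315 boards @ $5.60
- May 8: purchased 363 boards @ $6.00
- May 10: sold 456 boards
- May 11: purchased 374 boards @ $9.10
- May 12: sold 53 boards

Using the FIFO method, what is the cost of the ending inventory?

Ending inventory = $5,299.40

May 5, 170 sold [FIFO — oldest first]: 170 @ $4.15 = $705.50
May 10, 456 sold [FIFO — oldest first]: 49 @ $4.15 + 98 @ $4.45 + 309 @ $5.60 = $2,369.85
May 12, 53 sold [FIFO — oldest first]: 6 @ $5.60 + 47 @ $6.00 = $315.60
Total COGS = $705.50 + $2,369.85 + $315.60 = $3,390.95
Ending inventory: 316 @ $6.00 + 374 @ $9.10 = $5,299.40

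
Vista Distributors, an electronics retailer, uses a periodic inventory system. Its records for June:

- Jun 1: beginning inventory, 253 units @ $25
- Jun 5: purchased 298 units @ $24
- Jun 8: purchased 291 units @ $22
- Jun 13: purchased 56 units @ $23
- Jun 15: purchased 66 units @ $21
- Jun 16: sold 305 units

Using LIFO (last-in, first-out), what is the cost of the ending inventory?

Ending inventory = $15,853

Jun 16, 305 sold [LIFO — newest first]: 66 @ $21 + 56 @ $23 + 183 @ $22 = $6,700
Ending inventory: 253 @ $25 + 298 @ $24 + 108 @ $22 = $15,853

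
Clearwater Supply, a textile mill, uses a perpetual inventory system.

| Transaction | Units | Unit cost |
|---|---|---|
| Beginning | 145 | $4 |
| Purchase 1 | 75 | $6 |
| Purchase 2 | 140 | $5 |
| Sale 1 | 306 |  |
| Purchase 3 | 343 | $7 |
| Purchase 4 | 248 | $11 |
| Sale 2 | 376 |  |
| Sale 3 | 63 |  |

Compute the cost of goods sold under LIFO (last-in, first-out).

Sale 1 (306) [LIFO — newest first]: 140 @ $5 + 75 @ $6 + 91 @ $4 = $1,514
Sale 2 (376) [LIFO — newest first]: 248 @ $11 + 128 @ $7 = $3,624
Sale 3 (63) [LIFO — newest first]: 63 @ $7 = $441
Total COGS = $1,514 + $3,624 + $441 = $5,579
Ending inventory: 54 @ $4 + 152 @ $7 = $1,280
Check: goods available $6,859 = COGS $5,579 + ending $1,280

COGS = $5,579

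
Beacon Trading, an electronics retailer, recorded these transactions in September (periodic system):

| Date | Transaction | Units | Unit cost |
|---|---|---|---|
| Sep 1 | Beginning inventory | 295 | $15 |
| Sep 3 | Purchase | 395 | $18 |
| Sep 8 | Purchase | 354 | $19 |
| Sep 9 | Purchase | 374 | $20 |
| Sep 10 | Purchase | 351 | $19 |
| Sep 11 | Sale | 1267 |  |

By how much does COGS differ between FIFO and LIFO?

$1,538

FIFO COGS: 295 @ $15 + 395 @ $18 + 354 @ $19 + 223 @ $20 = $22,721
LIFO COGS: 351 @ $19 + 374 @ $20 + 354 @ $19 + 188 @ $18 = $24,259
Difference = |$22,721 − $24,259| = $1,538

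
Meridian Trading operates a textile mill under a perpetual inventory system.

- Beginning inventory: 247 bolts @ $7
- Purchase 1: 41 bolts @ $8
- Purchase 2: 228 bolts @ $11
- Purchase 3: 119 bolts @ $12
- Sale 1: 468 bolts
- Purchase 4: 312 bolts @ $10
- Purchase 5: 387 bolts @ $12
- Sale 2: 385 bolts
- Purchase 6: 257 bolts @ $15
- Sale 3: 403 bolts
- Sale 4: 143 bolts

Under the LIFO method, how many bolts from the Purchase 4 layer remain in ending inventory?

25

Sale 1 (468) [LIFO — newest first]: 119 @ $12 + 228 @ $11 + 41 @ $8 + 80 @ $7 = $4,824
Sale 2 (385) [LIFO — newest first]: 385 @ $12 = $4,620
Sale 3 (403) [LIFO — newest first]: 257 @ $15 + 2 @ $12 + 144 @ $10 = $5,319
Sale 4 (143) [LIFO — newest first]: 143 @ $10 = $1,430
Total COGS = $4,824 + $4,620 + $5,319 + $1,430 = $16,193
Ending inventory: 167 @ $7 + 25 @ $10 = $1,419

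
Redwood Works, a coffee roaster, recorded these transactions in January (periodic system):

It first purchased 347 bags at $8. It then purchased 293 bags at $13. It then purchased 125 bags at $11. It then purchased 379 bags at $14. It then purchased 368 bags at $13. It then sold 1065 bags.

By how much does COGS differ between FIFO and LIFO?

FIFO COGS: 347 @ $8 + 293 @ $13 + 125 @ $11 + 300 @ $14 = $12,160
LIFO COGS: 368 @ $13 + 379 @ $14 + 125 @ $11 + 193 @ $13 = $13,974
Difference = |$12,160 − $13,974| = $1,814

$1,814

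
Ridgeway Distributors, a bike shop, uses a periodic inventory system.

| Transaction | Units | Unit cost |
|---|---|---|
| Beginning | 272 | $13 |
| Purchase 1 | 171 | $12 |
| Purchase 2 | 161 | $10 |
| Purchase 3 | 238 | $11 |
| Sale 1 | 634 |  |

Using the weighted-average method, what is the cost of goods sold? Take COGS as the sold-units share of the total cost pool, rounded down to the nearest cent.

COGS = $7,391.14

Sale 1, sell 634: 634/842 × $9,816.00 → $7,391.14
Ending inventory (cost pool remaining) = $2,424.86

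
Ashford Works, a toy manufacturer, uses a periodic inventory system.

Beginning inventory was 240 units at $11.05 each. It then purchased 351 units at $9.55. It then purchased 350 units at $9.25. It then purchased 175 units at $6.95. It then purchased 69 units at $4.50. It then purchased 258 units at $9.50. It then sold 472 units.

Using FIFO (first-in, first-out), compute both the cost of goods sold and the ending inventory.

Sale 1 (472) [FIFO — oldest first]: 240 @ $11.05 + 232 @ $9.55 = $4,867.60
Ending inventory: 119 @ $9.55 + 350 @ $9.25 + 175 @ $6.95 + 69 @ $4.50 + 258 @ $9.50 = $8,351.70
Check: goods available $13,219.30 = COGS $4,867.60 + ending $8,351.70

COGS = $4,867.60; ending inventory = $8,351.70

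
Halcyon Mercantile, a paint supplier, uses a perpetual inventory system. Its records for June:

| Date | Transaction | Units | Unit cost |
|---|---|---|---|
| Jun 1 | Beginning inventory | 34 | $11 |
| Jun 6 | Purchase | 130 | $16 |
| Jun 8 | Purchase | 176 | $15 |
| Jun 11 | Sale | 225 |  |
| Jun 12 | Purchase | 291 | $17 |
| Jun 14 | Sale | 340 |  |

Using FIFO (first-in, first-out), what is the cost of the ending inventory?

Ending inventory = $1,122

Jun 11, 225 sold [FIFO — oldest first]: 34 @ $11 + 130 @ $16 + 61 @ $15 = $3,369
Jun 14, 340 sold [FIFO — oldest first]: 115 @ $15 + 225 @ $17 = $5,550
Total COGS = $3,369 + $5,550 = $8,919
Ending inventory: 66 @ $17 = $1,122
Check: goods available $10,041 = COGS $8,919 + ending $1,122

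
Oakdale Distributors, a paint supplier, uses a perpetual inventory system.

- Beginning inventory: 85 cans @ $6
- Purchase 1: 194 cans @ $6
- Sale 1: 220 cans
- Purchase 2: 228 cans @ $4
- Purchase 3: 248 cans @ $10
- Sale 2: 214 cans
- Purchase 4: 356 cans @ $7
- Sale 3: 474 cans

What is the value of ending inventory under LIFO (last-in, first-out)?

Sale 1 (220) [LIFO — newest first]: 194 @ $6 + 26 @ $6 = $1,320
Sale 2 (214) [LIFO — newest first]: 214 @ $10 = $2,140
Sale 3 (474) [LIFO — newest first]: 356 @ $7 + 34 @ $10 + 84 @ $4 = $3,168
Total COGS = $1,320 + $2,140 + $3,168 = $6,628
Ending inventory: 59 @ $6 + 144 @ $4 = $930

Ending inventory = $930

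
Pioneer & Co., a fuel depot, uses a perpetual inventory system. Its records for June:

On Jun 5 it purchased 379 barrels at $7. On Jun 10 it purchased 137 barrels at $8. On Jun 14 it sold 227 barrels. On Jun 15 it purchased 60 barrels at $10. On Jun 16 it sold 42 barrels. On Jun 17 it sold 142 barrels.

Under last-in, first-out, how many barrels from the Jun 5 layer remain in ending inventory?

Jun 14, 227 sold [LIFO — newest first]: 137 @ $8 + 90 @ $7 = $1,726
Jun 16, 42 sold [LIFO — newest first]: 42 @ $10 = $420
Jun 17, 142 sold [LIFO — newest first]: 18 @ $10 + 124 @ $7 = $1,048
Total COGS = $1,726 + $420 + $1,048 = $3,194
Ending inventory: 165 @ $7 = $1,155

165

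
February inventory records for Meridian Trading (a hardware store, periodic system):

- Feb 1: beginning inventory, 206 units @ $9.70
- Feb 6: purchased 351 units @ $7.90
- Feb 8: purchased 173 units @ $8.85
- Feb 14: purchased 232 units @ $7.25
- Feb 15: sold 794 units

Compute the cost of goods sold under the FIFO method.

COGS = $6,766.15

Feb 15, 794 sold [FIFO — oldest first]: 206 @ $9.70 + 351 @ $7.90 + 173 @ $8.85 + 64 @ $7.25 = $6,766.15
Ending inventory: 168 @ $7.25 = $1,218.00
Check: goods available $7,984.15 = COGS $6,766.15 + ending $1,218.00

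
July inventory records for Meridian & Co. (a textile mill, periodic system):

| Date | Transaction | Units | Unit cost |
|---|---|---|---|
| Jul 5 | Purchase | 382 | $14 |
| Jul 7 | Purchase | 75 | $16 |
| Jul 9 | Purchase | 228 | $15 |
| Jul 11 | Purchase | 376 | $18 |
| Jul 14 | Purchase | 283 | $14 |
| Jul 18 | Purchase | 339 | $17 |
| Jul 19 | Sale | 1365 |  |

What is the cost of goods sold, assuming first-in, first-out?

COGS = $21,055

Jul 19, 1365 sold [FIFO — oldest first]: 382 @ $14 + 75 @ $16 + 228 @ $15 + 376 @ $18 + 283 @ $14 + 21 @ $17 = $21,055
Ending inventory: 318 @ $17 = $5,406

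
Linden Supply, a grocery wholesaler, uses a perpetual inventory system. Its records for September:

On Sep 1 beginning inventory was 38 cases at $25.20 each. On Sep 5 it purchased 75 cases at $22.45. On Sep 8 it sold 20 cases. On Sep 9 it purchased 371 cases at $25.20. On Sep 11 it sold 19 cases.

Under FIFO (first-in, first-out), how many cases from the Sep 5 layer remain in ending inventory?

Sep 8, 20 sold [FIFO — oldest first]: 20 @ $25.20 = $504.00
Sep 11, 19 sold [FIFO — oldest first]: 18 @ $25.20 + 1 @ $22.45 = $476.05
Total COGS = $504.00 + $476.05 = $980.05
Ending inventory: 74 @ $22.45 + 371 @ $25.20 = $11,010.50
Check: goods available $11,990.55 = COGS $980.05 + ending $11,010.50

74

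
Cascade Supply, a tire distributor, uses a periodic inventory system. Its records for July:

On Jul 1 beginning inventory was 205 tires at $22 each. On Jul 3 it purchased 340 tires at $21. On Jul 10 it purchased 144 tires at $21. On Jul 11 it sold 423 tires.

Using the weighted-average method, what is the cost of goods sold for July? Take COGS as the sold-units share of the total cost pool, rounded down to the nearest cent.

Jul 11, sell 423: 423/689 × $14,674.00 → $9,008.85
Ending inventory (cost pool remaining) = $5,665.15

COGS = $9,008.85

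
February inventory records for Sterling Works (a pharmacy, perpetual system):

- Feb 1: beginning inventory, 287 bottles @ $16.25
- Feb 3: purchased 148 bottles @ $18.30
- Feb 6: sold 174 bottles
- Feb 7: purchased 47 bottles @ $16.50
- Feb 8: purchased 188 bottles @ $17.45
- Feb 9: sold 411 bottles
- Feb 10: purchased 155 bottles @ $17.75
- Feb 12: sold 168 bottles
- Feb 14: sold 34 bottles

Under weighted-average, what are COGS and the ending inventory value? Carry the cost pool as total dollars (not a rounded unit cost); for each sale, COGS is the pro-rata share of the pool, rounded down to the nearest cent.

COGS = $13,513.80; ending inventory = $665.70

After Feb 1: 287 on hand, pool $4,663.75 (≈ $16.2500 each)
After Feb 3: 435 on hand, pool $7,372.15 (≈ $16.9475 each)
Feb 6, sell 174: 174/435 × $7,372.15 → $2,948.86
After Feb 7: 308 on hand, pool $5,198.79 (≈ $16.8792 each)
After Feb 8: 496 on hand, pool $8,479.39 (≈ $17.0955 each)
Feb 9, sell 411: 411/496 × $8,479.39 → $7,026.26
After Feb 10: 240 on hand, pool $4,204.38 (≈ $17.5183 each)
Feb 12, sell 168: 168/240 × $4,204.38 → $2,943.06
Feb 14, sell 34: 34/72 × $1,261.32 → $595.62
Total COGS = $2,948.86 + $7,026.26 + $2,943.06 + $595.62 = $13,513.80
Ending inventory (cost pool remaining) = $665.70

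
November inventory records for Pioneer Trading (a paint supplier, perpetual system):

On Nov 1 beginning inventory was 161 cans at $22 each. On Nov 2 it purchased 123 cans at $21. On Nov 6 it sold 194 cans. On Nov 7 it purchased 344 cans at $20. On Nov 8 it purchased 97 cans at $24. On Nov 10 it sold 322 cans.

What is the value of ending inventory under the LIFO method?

Ending inventory = $4,360

Nov 6, 194 sold [LIFO — newest first]: 123 @ $21 + 71 @ $22 = $4,145
Nov 10, 322 sold [LIFO — newest first]: 97 @ $24 + 225 @ $20 = $6,828
Total COGS = $4,145 + $6,828 = $10,973
Ending inventory: 90 @ $22 + 119 @ $20 = $4,360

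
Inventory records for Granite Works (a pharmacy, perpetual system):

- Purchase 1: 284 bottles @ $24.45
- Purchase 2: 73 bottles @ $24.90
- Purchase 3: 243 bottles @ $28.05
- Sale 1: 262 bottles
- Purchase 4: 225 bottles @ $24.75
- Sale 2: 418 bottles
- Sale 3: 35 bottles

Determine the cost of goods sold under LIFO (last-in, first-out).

Sale 1 (262) [LIFO — newest first]: 243 @ $28.05 + 19 @ $24.90 = $7,289.25
Sale 2 (418) [LIFO — newest first]: 225 @ $24.75 + 54 @ $24.90 + 139 @ $24.45 = $10,311.90
Sale 3 (35) [LIFO — newest first]: 35 @ $24.45 = $855.75
Total COGS = $7,289.25 + $10,311.90 + $855.75 = $18,456.90
Ending inventory: 110 @ $24.45 = $2,689.50

COGS = $18,456.90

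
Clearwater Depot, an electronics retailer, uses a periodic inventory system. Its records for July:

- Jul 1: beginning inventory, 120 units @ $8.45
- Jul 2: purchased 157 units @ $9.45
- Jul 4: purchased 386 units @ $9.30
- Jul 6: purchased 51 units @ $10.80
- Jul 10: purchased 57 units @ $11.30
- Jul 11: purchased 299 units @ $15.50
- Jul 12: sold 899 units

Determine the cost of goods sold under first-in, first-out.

COGS = $9,266.35

Jul 12, 899 sold [FIFO — oldest first]: 120 @ $8.45 + 157 @ $9.45 + 386 @ $9.30 + 51 @ $10.80 + 57 @ $11.30 + 128 @ $15.50 = $9,266.35
Ending inventory: 171 @ $15.50 = $2,650.50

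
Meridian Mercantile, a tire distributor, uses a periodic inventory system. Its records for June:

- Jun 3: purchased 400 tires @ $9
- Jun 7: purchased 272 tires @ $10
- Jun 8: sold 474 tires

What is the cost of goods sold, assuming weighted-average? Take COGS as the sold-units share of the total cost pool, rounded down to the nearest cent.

COGS = $4,457.85

Jun 8, sell 474: 474/672 × $6,320.00 → $4,457.85
Ending inventory (cost pool remaining) = $1,862.15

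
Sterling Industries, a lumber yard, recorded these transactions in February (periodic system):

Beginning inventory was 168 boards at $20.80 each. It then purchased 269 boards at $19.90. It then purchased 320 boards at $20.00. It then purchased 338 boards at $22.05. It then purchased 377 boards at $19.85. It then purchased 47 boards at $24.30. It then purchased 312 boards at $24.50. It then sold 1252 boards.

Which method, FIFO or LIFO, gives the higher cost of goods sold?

FIFO COGS: 168 @ $20.80 + 269 @ $19.90 + 320 @ $20.00 + 338 @ $22.05 + 157 @ $19.85 = $25,816.85
LIFO COGS: 312 @ $24.50 + 47 @ $24.30 + 377 @ $19.85 + 338 @ $22.05 + 178 @ $20.00 = $27,282.45

LIFO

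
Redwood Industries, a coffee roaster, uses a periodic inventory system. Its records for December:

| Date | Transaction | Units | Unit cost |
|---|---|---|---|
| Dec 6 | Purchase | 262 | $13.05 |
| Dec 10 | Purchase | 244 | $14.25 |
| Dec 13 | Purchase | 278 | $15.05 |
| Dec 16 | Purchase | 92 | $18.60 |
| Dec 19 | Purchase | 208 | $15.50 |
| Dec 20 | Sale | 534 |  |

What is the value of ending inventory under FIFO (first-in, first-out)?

Dec 20, 534 sold [FIFO — oldest first]: 262 @ $13.05 + 244 @ $14.25 + 28 @ $15.05 = $7,317.50
Ending inventory: 250 @ $15.05 + 92 @ $18.60 + 208 @ $15.50 = $8,697.70
Check: goods available $16,015.20 = COGS $7,317.50 + ending $8,697.70

Ending inventory = $8,697.70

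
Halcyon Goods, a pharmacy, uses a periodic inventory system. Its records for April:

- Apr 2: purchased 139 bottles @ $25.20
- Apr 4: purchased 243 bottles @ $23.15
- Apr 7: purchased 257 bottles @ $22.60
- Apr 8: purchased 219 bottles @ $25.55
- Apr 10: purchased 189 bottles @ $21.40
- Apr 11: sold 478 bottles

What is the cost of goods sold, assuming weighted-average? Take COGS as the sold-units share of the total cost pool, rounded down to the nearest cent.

Apr 11, sell 478: 478/1047 × $24,576.50 → $11,220.21
Ending inventory (cost pool remaining) = $13,356.29
Check: goods available $24,576.50 = COGS $11,220.21 + ending $13,356.29

COGS = $11,220.21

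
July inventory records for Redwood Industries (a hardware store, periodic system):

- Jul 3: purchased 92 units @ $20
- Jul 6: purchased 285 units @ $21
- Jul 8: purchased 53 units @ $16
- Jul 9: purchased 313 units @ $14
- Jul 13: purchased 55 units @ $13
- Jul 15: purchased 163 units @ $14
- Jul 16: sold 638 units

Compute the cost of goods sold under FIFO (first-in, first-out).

Jul 16, 638 sold [FIFO — oldest first]: 92 @ $20 + 285 @ $21 + 53 @ $16 + 208 @ $14 = $11,585
Ending inventory: 105 @ $14 + 55 @ $13 + 163 @ $14 = $4,467
Check: goods available $16,052 = COGS $11,585 + ending $4,467

COGS = $11,585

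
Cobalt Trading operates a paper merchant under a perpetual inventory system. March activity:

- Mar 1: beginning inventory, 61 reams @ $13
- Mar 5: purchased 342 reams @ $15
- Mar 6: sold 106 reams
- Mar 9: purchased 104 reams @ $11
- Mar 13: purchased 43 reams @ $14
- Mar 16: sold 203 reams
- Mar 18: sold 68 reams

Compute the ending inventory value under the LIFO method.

Mar 6, 106 sold [LIFO — newest first]: 106 @ $15 = $1,590
Mar 16, 203 sold [LIFO — newest first]: 43 @ $14 + 104 @ $11 + 56 @ $15 = $2,586
Mar 18, 68 sold [LIFO — newest first]: 68 @ $15 = $1,020
Total COGS = $1,590 + $2,586 + $1,020 = $5,196
Ending inventory: 61 @ $13 + 112 @ $15 = $2,473

Ending inventory = $2,473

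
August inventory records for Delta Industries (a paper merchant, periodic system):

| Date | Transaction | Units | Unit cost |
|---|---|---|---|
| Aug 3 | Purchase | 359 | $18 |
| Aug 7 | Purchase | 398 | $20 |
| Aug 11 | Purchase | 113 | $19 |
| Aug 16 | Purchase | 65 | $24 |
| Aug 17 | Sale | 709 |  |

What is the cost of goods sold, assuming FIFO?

COGS = $13,462

Aug 17, 709 sold [FIFO — oldest first]: 359 @ $18 + 350 @ $20 = $13,462
Ending inventory: 48 @ $20 + 113 @ $19 + 65 @ $24 = $4,667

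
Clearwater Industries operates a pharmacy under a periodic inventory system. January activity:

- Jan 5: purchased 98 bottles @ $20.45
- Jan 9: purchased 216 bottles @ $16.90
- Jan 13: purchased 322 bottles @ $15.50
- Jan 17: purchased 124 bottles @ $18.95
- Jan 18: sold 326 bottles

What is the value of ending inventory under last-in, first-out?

Ending inventory = $7,514.50

Jan 18, 326 sold [LIFO — newest first]: 124 @ $18.95 + 202 @ $15.50 = $5,480.80
Ending inventory: 98 @ $20.45 + 216 @ $16.90 + 120 @ $15.50 = $7,514.50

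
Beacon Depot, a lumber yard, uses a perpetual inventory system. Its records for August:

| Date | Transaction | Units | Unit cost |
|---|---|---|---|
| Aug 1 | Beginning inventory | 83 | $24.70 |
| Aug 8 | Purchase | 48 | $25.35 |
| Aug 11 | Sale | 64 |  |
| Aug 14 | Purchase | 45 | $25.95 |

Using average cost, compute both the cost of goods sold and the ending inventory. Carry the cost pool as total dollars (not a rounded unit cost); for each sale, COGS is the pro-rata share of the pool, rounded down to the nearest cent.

COGS = $1,596.04; ending inventory = $2,838.61

After Aug 1: 83 on hand, pool $2,050.10 (≈ $24.7000 each)
After Aug 8: 131 on hand, pool $3,266.90 (≈ $24.9382 each)
Aug 11, sell 64: 64/131 × $3,266.90 → $1,596.04
After Aug 14: 112 on hand, pool $2,838.61 (≈ $25.3447 each)
Ending inventory (cost pool remaining) = $2,838.61
Check: goods available $4,434.65 = COGS $1,596.04 + ending $2,838.61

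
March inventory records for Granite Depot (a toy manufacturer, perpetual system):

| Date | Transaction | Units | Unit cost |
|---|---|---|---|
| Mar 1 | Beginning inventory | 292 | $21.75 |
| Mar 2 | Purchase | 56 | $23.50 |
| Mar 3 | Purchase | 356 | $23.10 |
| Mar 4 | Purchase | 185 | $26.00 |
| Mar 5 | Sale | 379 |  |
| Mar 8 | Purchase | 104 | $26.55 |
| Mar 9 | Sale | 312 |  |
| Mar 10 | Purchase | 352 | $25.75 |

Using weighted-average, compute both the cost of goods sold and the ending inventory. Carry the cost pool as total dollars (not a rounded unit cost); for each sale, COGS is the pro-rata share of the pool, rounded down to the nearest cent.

After Mar 1: 292 on hand, pool $6,351.00 (≈ $21.7500 each)
After Mar 2: 348 on hand, pool $7,667.00 (≈ $22.0316 each)
After Mar 3: 704 on hand, pool $15,890.60 (≈ $22.5719 each)
After Mar 4: 889 on hand, pool $20,700.60 (≈ $23.2853 each)
Mar 5, sell 379: 379/889 × $20,700.60 → $8,825.11
After Mar 8: 614 on hand, pool $14,636.69 (≈ $23.8383 each)
Mar 9, sell 312: 312/614 × $14,636.69 → $7,437.53
After Mar 10: 654 on hand, pool $16,263.16 (≈ $24.8672 each)
Total COGS = $8,825.11 + $7,437.53 = $16,262.64
Ending inventory (cost pool remaining) = $16,263.16

COGS = $16,262.64; ending inventory = $16,263.16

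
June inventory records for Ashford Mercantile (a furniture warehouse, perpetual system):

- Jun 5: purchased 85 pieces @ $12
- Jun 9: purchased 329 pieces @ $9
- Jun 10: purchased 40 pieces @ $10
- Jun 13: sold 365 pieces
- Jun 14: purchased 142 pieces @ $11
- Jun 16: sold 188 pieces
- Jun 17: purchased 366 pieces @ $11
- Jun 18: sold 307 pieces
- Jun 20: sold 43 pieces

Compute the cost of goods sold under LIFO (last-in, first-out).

COGS = $9,277

Jun 13, 365 sold [LIFO — newest first]: 40 @ $10 + 325 @ $9 = $3,325
Jun 16, 188 sold [LIFO — newest first]: 142 @ $11 + 4 @ $9 + 42 @ $12 = $2,102
Jun 18, 307 sold [LIFO — newest first]: 307 @ $11 = $3,377
Jun 20, 43 sold [LIFO — newest first]: 43 @ $11 = $473
Total COGS = $3,325 + $2,102 + $3,377 + $473 = $9,277
Ending inventory: 43 @ $12 + 16 @ $11 = $692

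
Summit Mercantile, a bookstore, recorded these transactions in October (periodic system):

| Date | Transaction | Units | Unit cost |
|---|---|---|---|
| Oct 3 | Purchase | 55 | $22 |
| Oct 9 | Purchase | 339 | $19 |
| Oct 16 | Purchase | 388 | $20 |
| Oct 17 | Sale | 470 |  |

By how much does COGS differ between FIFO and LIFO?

$147

FIFO COGS: 55 @ $22 + 339 @ $19 + 76 @ $20 = $9,171
LIFO COGS: 388 @ $20 + 82 @ $19 = $9,318
Difference = |$9,171 − $9,318| = $147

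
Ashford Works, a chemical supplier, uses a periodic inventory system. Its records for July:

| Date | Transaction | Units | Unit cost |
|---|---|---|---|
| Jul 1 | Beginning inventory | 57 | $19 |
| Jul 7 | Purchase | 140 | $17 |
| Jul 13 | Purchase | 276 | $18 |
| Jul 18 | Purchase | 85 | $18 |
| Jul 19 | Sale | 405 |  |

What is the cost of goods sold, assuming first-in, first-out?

COGS = $7,207

Jul 19, 405 sold [FIFO — oldest first]: 57 @ $19 + 140 @ $17 + 208 @ $18 = $7,207
Ending inventory: 68 @ $18 + 85 @ $18 = $2,754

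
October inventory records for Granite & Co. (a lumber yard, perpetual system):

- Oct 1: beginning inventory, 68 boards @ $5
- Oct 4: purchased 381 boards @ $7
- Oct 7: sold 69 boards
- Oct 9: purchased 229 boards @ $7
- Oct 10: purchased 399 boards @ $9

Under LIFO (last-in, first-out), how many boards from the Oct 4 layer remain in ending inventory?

Oct 7, 69 sold [LIFO — newest first]: 69 @ $7 = $483
Ending inventory: 68 @ $5 + 312 @ $7 + 229 @ $7 + 399 @ $9 = $7,718
Check: goods available $8,201 = COGS $483 + ending $7,718

312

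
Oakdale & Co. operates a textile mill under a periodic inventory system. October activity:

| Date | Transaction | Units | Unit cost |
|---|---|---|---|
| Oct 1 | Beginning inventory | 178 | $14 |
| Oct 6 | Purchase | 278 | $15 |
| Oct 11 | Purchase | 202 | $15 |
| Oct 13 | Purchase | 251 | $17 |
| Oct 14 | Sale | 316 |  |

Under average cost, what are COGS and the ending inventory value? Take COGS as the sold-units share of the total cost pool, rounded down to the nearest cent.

COGS = $4,852.63; ending inventory = $9,106.37

Oct 14, sell 316: 316/909 × $13,959.00 → $4,852.63
Ending inventory (cost pool remaining) = $9,106.37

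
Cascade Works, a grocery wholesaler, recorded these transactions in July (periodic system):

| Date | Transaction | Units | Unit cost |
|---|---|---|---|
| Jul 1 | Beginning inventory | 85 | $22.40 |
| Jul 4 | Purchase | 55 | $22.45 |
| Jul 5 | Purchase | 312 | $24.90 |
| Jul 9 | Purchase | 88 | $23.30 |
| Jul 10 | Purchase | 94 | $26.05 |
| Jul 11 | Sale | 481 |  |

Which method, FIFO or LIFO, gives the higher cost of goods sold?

FIFO COGS: 85 @ $22.40 + 55 @ $22.45 + 312 @ $24.90 + 29 @ $23.30 = $11,583.25
LIFO COGS: 94 @ $26.05 + 88 @ $23.30 + 299 @ $24.90 = $11,944.20

LIFO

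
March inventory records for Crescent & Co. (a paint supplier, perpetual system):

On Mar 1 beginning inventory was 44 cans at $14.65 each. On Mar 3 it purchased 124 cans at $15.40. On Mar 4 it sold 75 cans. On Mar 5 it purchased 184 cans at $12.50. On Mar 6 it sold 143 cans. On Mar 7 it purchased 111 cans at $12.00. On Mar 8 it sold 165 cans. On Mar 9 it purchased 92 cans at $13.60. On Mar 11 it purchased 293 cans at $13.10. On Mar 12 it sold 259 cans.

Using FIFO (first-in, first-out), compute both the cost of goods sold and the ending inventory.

COGS = $8,577.10; ending inventory = $2,698.60

Mar 4, 75 sold [FIFO — oldest first]: 44 @ $14.65 + 31 @ $15.40 = $1,122.00
Mar 6, 143 sold [FIFO — oldest first]: 93 @ $15.40 + 50 @ $12.50 = $2,057.20
Mar 8, 165 sold [FIFO — oldest first]: 134 @ $12.50 + 31 @ $12.00 = $2,047.00
Mar 12, 259 sold [FIFO — oldest first]: 80 @ $12.00 + 92 @ $13.60 + 87 @ $13.10 = $3,350.90
Total COGS = $1,122.00 + $2,057.20 + $2,047.00 + $3,350.90 = $8,577.10
Ending inventory: 206 @ $13.10 = $2,698.60
Check: goods available $11,275.70 = COGS $8,577.10 + ending $2,698.60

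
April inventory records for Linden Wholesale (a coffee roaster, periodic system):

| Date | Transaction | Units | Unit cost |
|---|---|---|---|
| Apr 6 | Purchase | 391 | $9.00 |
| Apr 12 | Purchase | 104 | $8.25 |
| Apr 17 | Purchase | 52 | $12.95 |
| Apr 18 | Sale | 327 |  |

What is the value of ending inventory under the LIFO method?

Ending inventory = $1,980.00

Apr 18, 327 sold [LIFO — newest first]: 52 @ $12.95 + 104 @ $8.25 + 171 @ $9.00 = $3,070.40
Ending inventory: 220 @ $9.00 = $1,980.00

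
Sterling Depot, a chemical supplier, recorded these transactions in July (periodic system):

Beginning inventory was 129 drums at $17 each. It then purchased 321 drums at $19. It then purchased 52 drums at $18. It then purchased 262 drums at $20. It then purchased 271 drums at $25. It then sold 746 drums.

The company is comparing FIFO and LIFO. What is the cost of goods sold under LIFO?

COGS = $16,010

FIFO COGS: 129 @ $17 + 321 @ $19 + 52 @ $18 + 244 @ $20 = $14,108
LIFO COGS: 271 @ $25 + 262 @ $20 + 52 @ $18 + 161 @ $19 = $16,010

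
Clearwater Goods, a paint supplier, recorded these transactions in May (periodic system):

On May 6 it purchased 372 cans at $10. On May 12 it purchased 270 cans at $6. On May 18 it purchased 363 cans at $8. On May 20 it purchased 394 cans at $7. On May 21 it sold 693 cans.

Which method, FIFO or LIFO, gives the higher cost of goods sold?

FIFO

FIFO COGS: 372 @ $10 + 270 @ $6 + 51 @ $8 = $5,748
LIFO COGS: 394 @ $7 + 299 @ $8 = $5,150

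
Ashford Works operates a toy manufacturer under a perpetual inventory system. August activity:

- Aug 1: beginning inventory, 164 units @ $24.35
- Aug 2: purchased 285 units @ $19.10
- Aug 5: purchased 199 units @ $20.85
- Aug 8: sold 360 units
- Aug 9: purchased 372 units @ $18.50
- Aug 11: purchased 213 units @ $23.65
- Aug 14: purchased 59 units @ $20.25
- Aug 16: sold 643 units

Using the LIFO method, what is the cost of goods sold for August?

Aug 8, 360 sold [LIFO — newest first]: 199 @ $20.85 + 161 @ $19.10 = $7,224.25
Aug 16, 643 sold [LIFO — newest first]: 59 @ $20.25 + 213 @ $23.65 + 371 @ $18.50 = $13,095.70
Total COGS = $7,224.25 + $13,095.70 = $20,319.95
Ending inventory: 164 @ $24.35 + 124 @ $19.10 + 1 @ $18.50 = $6,380.30

COGS = $20,319.95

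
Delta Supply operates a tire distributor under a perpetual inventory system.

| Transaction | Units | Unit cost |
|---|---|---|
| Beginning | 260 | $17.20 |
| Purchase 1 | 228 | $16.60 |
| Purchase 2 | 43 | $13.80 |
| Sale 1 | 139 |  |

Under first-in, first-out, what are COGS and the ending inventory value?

Sale 1 (139) [FIFO — oldest first]: 139 @ $17.20 = $2,390.80
Ending inventory: 121 @ $17.20 + 228 @ $16.60 + 43 @ $13.80 = $6,459.40
Check: goods available $8,850.20 = COGS $2,390.80 + ending $6,459.40

COGS = $2,390.80; ending inventory = $6,459.40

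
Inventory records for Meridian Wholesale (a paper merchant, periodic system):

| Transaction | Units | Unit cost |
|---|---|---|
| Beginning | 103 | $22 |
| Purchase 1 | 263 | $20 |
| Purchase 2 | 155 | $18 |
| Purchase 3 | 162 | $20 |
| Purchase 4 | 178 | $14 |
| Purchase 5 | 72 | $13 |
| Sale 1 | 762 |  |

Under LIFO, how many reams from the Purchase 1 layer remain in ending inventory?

68

Sale 1 (762) [LIFO — newest first]: 72 @ $13 + 178 @ $14 + 162 @ $20 + 155 @ $18 + 195 @ $20 = $13,358
Ending inventory: 103 @ $22 + 68 @ $20 = $3,626
Check: goods available $16,984 = COGS $13,358 + ending $3,626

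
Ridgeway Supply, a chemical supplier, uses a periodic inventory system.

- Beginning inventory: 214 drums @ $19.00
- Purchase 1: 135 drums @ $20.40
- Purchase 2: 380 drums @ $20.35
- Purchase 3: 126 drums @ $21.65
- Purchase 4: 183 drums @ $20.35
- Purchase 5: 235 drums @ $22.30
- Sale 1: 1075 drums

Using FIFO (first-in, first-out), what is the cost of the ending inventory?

Sale 1 (1075) [FIFO — oldest first]: 214 @ $19.00 + 135 @ $20.40 + 380 @ $20.35 + 126 @ $21.65 + 183 @ $20.35 + 37 @ $22.30 = $21,830.05
Ending inventory: 198 @ $22.30 = $4,415.40
Check: goods available $26,245.45 = COGS $21,830.05 + ending $4,415.40

Ending inventory = $4,415.40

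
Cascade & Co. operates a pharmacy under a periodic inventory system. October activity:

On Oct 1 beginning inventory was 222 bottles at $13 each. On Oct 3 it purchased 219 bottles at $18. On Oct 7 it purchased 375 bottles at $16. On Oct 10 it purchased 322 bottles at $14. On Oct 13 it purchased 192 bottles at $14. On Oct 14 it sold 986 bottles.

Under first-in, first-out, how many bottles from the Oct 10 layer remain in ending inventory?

Oct 14, 986 sold [FIFO — oldest first]: 222 @ $13 + 219 @ $18 + 375 @ $16 + 170 @ $14 = $15,208
Ending inventory: 152 @ $14 + 192 @ $14 = $4,816

152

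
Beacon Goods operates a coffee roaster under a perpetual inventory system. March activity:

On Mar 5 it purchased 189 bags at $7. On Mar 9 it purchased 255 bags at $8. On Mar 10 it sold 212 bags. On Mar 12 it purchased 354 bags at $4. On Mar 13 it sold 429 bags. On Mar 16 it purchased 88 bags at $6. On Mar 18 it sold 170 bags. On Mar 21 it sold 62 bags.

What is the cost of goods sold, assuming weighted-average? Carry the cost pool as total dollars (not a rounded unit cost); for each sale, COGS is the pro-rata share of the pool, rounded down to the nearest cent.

COGS = $5,233.87

After Mar 5: 189 on hand, pool $1,323.00 (≈ $7.0000 each)
After Mar 9: 444 on hand, pool $3,363.00 (≈ $7.5743 each)
Mar 10, sell 212: 212/444 × $3,363.00 → $1,605.75
After Mar 12: 586 on hand, pool $3,173.25 (≈ $5.4151 each)
Mar 13, sell 429: 429/586 × $3,173.25 → $2,323.07
After Mar 16: 245 on hand, pool $1,378.18 (≈ $5.6252 each)
Mar 18, sell 170: 170/245 × $1,378.18 → $956.28
Mar 21, sell 62: 62/75 × $421.90 → $348.77
Total COGS = $1,605.75 + $2,323.07 + $956.28 + $348.77 = $5,233.87
Ending inventory (cost pool remaining) = $73.13
Check: goods available $5,307.00 = COGS $5,233.87 + ending $73.13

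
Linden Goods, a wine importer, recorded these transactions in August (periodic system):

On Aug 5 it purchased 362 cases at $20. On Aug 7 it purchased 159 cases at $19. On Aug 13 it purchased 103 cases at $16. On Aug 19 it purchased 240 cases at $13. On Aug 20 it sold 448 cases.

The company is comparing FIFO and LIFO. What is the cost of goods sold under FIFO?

FIFO COGS: 362 @ $20 + 86 @ $19 = $8,874
LIFO COGS: 240 @ $13 + 103 @ $16 + 105 @ $19 = $6,763

COGS = $8,874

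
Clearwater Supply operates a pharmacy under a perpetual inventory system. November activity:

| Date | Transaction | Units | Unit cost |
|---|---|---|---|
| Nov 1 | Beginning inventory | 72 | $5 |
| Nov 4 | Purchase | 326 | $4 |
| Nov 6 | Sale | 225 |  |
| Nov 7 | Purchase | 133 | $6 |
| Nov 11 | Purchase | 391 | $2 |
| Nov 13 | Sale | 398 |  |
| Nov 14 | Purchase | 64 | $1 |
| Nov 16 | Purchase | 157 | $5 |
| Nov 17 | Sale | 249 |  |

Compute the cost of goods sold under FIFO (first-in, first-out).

COGS = $3,144

Nov 6, 225 sold [FIFO — oldest first]: 72 @ $5 + 153 @ $4 = $972
Nov 13, 398 sold [FIFO — oldest first]: 173 @ $4 + 133 @ $6 + 92 @ $2 = $1,674
Nov 17, 249 sold [FIFO — oldest first]: 249 @ $2 = $498
Total COGS = $972 + $1,674 + $498 = $3,144
Ending inventory: 50 @ $2 + 64 @ $1 + 157 @ $5 = $949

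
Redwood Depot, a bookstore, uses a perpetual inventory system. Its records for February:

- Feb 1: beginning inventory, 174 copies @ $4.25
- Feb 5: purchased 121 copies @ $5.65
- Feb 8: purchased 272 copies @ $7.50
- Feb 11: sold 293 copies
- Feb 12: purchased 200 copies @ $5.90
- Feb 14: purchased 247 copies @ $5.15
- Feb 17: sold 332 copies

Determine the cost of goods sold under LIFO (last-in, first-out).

Feb 11, 293 sold [LIFO — newest first]: 272 @ $7.50 + 21 @ $5.65 = $2,158.65
Feb 17, 332 sold [LIFO — newest first]: 247 @ $5.15 + 85 @ $5.90 = $1,773.55
Total COGS = $2,158.65 + $1,773.55 = $3,932.20
Ending inventory: 174 @ $4.25 + 100 @ $5.65 + 115 @ $5.90 = $1,983.00

COGS = $3,932.20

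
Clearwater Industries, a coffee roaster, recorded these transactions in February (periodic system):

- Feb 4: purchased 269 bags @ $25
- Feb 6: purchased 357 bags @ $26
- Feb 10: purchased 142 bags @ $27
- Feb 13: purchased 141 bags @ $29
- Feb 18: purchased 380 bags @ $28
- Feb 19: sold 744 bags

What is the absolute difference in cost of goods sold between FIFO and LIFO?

$1,476

FIFO COGS: 269 @ $25 + 357 @ $26 + 118 @ $27 = $19,193
LIFO COGS: 380 @ $28 + 141 @ $29 + 142 @ $27 + 81 @ $26 = $20,669
Difference = |$19,193 − $20,669| = $1,476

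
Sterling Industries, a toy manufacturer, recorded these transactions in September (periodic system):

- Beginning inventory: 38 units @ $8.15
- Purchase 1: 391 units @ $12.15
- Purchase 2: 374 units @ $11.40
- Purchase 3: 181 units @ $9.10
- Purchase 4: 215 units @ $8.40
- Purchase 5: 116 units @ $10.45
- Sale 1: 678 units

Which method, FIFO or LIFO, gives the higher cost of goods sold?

FIFO

FIFO COGS: 38 @ $8.15 + 391 @ $12.15 + 249 @ $11.40 = $7,898.95
LIFO COGS: 116 @ $10.45 + 215 @ $8.40 + 181 @ $9.10 + 166 @ $11.40 = $6,557.70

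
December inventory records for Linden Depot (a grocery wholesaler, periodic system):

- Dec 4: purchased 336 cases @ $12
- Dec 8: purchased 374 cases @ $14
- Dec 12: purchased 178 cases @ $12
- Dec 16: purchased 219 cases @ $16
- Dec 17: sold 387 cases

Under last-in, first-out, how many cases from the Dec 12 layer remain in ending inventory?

10

Dec 17, 387 sold [LIFO — newest first]: 219 @ $16 + 168 @ $12 = $5,520
Ending inventory: 336 @ $12 + 374 @ $14 + 10 @ $12 = $9,388
Check: goods available $14,908 = COGS $5,520 + ending $9,388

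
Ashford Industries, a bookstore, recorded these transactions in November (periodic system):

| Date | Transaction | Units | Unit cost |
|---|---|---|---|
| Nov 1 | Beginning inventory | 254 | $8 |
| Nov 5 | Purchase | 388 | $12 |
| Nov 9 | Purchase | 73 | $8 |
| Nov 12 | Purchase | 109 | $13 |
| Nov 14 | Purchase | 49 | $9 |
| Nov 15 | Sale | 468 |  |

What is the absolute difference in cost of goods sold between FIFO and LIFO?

FIFO COGS: 254 @ $8 + 214 @ $12 = $4,600
LIFO COGS: 49 @ $9 + 109 @ $13 + 73 @ $8 + 237 @ $12 = $5,286
Difference = |$4,600 − $5,286| = $686

$686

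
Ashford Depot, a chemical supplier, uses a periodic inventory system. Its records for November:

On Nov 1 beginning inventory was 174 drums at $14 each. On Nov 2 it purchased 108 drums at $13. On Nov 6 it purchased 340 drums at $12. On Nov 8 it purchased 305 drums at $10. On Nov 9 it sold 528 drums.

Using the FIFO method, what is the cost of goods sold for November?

Nov 9, 528 sold [FIFO — oldest first]: 174 @ $14 + 108 @ $13 + 246 @ $12 = $6,792
Ending inventory: 94 @ $12 + 305 @ $10 = $4,178

COGS = $6,792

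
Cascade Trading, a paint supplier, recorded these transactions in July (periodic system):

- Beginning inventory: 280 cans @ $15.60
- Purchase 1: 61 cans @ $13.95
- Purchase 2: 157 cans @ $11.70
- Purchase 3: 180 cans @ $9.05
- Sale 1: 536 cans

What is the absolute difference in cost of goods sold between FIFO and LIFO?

FIFO COGS: 280 @ $15.60 + 61 @ $13.95 + 157 @ $11.70 + 38 @ $9.05 = $7,399.75
LIFO COGS: 180 @ $9.05 + 157 @ $11.70 + 61 @ $13.95 + 138 @ $15.60 = $6,469.65
Difference = |$7,399.75 − $6,469.65| = $930.10

$930.10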